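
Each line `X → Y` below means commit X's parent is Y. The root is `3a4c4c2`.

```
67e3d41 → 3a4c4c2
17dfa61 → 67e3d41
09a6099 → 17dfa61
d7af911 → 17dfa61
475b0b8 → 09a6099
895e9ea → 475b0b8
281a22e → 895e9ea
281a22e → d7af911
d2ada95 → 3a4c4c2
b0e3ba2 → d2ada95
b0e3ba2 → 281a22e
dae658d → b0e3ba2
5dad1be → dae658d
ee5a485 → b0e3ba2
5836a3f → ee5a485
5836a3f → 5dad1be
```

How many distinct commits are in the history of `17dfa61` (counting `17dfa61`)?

Walking parent pointers from 17dfa61: reachable set = {17dfa61, 3a4c4c2, 67e3d41}.
That is 3 commits.

3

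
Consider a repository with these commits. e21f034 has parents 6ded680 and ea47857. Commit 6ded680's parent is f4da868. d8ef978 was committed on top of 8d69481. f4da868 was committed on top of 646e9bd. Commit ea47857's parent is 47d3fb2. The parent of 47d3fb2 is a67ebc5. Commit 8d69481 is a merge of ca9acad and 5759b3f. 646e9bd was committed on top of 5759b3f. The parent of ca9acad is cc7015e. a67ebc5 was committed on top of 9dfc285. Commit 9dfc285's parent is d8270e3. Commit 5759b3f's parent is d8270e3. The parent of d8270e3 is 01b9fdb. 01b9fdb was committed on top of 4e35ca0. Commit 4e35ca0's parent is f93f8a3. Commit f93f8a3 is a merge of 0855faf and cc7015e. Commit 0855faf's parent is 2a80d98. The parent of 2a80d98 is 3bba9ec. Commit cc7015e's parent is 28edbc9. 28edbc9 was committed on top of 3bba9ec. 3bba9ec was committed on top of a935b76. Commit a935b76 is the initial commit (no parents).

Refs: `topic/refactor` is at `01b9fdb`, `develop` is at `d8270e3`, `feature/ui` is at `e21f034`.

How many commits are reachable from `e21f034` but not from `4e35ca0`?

11

Reachable from e21f034: {01b9fdb, 0855faf, 28edbc9, 2a80d98, 3bba9ec, 47d3fb2, 4e35ca0, 5759b3f, 646e9bd, 6ded680, 9dfc285, a67ebc5, a935b76, cc7015e, d8270e3, e21f034, ea47857, f4da868, f93f8a3}.
Reachable from 4e35ca0: {0855faf, 28edbc9, 2a80d98, 3bba9ec, 4e35ca0, a935b76, cc7015e, f93f8a3}.
In e21f034's history but not 4e35ca0's: {01b9fdb, 47d3fb2, 5759b3f, 646e9bd, 6ded680, 9dfc285, a67ebc5, d8270e3, e21f034, ea47857, f4da868} — 11 commits.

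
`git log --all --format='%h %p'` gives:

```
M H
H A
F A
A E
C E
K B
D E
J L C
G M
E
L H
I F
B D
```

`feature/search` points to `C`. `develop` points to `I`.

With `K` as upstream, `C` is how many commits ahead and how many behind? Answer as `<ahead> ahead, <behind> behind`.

Reachable from C: {C, E}.
Reachable from K: {B, D, E, K}.
Only in C's history (ahead): {C} — 1.
Only in K's history (behind): {B, D, K} — 3.

1 ahead, 3 behind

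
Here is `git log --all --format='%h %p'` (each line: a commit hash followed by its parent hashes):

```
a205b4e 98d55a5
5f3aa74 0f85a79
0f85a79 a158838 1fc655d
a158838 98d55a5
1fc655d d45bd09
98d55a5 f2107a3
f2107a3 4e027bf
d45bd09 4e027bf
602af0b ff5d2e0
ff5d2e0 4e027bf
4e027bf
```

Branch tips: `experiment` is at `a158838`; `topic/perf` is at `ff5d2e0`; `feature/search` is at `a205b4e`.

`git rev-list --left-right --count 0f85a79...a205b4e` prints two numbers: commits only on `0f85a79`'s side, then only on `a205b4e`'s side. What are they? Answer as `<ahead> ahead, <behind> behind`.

Reachable from 0f85a79: {0f85a79, 1fc655d, 4e027bf, 98d55a5, a158838, d45bd09, f2107a3}.
Reachable from a205b4e: {4e027bf, 98d55a5, a205b4e, f2107a3}.
Only in 0f85a79's history (ahead): {0f85a79, 1fc655d, a158838, d45bd09} — 4.
Only in a205b4e's history (behind): {a205b4e} — 1.

4 ahead, 1 behind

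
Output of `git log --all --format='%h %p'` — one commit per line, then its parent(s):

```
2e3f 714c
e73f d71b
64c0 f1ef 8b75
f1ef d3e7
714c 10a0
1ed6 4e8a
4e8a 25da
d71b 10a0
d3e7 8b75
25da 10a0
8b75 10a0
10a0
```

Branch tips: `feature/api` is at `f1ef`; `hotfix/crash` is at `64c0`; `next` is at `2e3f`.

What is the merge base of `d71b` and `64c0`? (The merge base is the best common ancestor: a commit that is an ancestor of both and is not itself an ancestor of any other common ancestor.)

Ancestors of d71b: {10a0, d71b}.
Ancestors of 64c0: {10a0, 64c0, 8b75, d3e7, f1ef}.
Common ancestors: {10a0}.
The only common ancestor is 10a0, so it is the merge base.

10a0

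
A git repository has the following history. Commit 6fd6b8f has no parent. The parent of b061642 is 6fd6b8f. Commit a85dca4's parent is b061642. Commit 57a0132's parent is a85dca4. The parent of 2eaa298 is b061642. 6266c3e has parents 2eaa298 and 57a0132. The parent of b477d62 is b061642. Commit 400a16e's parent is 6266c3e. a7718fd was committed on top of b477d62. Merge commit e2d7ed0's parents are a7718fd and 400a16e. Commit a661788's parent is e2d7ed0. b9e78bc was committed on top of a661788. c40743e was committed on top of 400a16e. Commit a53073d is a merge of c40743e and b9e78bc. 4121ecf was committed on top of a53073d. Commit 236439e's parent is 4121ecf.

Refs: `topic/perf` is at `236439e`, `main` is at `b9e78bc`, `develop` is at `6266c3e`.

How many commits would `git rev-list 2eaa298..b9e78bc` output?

9

Reachable from b9e78bc: {2eaa298, 400a16e, 57a0132, 6266c3e, 6fd6b8f, a661788, a7718fd, a85dca4, b061642, b477d62, b9e78bc, e2d7ed0}.
Reachable from 2eaa298: {2eaa298, 6fd6b8f, b061642}.
In b9e78bc's history but not 2eaa298's: {400a16e, 57a0132, 6266c3e, a661788, a7718fd, a85dca4, b477d62, b9e78bc, e2d7ed0} — 9 commits.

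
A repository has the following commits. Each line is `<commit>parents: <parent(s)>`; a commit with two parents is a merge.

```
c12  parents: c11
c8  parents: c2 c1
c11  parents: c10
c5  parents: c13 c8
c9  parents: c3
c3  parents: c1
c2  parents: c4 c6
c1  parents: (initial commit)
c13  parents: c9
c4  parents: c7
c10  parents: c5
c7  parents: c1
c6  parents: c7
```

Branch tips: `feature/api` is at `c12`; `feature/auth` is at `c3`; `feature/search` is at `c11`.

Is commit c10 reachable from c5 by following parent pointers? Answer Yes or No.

No

Ancestors of c5: {c1, c13, c2, c3, c4, c5, c6, c7, c8, c9}.
c10 is not in that set, so it is not an ancestor of c5.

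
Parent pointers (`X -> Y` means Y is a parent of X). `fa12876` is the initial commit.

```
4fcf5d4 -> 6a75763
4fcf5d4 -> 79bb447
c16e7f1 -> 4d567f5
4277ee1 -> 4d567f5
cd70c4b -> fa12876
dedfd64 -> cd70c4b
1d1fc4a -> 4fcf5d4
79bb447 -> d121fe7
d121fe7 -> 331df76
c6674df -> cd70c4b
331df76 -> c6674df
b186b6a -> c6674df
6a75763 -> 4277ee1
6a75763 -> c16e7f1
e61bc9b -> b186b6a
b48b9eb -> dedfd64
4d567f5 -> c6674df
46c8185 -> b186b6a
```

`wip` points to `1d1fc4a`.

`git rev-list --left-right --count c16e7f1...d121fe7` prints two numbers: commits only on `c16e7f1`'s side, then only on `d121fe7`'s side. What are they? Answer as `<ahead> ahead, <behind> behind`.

Reachable from c16e7f1: {4d567f5, c16e7f1, c6674df, cd70c4b, fa12876}.
Reachable from d121fe7: {331df76, c6674df, cd70c4b, d121fe7, fa12876}.
Only in c16e7f1's history (ahead): {4d567f5, c16e7f1} — 2.
Only in d121fe7's history (behind): {331df76, d121fe7} — 2.

2 ahead, 2 behind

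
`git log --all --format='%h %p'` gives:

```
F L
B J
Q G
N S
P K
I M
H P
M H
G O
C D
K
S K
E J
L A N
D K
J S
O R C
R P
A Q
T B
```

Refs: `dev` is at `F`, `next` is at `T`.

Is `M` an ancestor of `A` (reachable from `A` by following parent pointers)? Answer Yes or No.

No

Ancestors of A: {A, C, D, G, K, O, P, Q, R}.
M is not in that set, so it is not an ancestor of A.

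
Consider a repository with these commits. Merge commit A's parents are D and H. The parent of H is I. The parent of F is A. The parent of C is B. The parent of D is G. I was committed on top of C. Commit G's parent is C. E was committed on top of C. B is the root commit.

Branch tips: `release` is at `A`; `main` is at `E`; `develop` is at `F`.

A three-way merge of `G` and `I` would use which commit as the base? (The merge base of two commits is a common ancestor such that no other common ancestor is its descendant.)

C

Ancestors of G: {B, C, G}.
Ancestors of I: {B, C, I}.
Common ancestors: {B, C}.
Among these, C is not an ancestor of any other common ancestor — it is the merge base.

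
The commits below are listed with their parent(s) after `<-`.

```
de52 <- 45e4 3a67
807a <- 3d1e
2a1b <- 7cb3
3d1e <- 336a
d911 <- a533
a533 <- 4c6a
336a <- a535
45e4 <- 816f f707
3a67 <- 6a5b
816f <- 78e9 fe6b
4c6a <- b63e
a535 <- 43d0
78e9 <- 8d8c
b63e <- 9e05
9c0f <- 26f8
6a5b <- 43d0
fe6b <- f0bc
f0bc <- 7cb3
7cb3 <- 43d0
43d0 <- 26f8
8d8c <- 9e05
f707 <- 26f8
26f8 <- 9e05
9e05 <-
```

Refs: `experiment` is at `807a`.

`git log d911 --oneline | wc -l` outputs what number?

Walking parent pointers from d911: reachable set = {4c6a, 9e05, a533, b63e, d911}.
That is 5 commits.

5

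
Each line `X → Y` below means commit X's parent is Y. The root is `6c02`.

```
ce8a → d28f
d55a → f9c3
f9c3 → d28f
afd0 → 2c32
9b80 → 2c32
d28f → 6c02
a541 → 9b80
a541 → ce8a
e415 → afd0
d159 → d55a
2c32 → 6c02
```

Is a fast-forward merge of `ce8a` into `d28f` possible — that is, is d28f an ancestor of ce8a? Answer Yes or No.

A fast-forward from d28f to ce8a is possible iff d28f is an ancestor of ce8a.
Ancestors of ce8a: {6c02, ce8a, d28f}.
d28f is among them, so fast-forward is possible.

Yes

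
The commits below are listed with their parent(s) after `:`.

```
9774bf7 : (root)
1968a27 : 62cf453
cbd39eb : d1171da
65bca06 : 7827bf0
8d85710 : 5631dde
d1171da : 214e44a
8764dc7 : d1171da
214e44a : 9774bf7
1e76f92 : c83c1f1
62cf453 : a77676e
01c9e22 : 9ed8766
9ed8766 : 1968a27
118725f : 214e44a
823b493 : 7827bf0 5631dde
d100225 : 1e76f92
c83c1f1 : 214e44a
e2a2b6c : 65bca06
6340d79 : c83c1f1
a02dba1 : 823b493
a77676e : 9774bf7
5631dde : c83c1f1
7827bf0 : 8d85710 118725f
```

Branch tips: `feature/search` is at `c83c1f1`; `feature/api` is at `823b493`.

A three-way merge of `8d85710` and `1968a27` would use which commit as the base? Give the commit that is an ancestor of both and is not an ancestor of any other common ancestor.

9774bf7

Ancestors of 8d85710: {214e44a, 5631dde, 8d85710, 9774bf7, c83c1f1}.
Ancestors of 1968a27: {1968a27, 62cf453, 9774bf7, a77676e}.
Common ancestors: {9774bf7}.
The only common ancestor is 9774bf7, so it is the merge base.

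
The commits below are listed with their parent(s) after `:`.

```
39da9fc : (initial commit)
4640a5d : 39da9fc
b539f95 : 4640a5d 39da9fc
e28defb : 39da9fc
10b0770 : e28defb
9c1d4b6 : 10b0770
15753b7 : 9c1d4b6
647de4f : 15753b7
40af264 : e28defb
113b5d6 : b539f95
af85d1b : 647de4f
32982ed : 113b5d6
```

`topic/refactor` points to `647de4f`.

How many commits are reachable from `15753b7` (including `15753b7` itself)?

Walking parent pointers from 15753b7: reachable set = {10b0770, 15753b7, 39da9fc, 9c1d4b6, e28defb}.
That is 5 commits.

5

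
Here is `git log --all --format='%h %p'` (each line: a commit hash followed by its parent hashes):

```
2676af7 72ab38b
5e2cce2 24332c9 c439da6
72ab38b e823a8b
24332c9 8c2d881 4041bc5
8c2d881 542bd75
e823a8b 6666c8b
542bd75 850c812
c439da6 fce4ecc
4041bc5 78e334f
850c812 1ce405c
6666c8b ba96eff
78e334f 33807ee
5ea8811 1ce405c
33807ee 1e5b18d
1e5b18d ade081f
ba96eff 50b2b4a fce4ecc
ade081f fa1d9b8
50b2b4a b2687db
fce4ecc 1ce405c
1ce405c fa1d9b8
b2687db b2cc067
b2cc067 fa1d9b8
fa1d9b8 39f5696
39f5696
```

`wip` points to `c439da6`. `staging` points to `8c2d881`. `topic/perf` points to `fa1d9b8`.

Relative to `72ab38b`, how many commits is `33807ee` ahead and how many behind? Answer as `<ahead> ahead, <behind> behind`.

Reachable from 33807ee: {1e5b18d, 33807ee, 39f5696, ade081f, fa1d9b8}.
Reachable from 72ab38b: {1ce405c, 39f5696, 50b2b4a, 6666c8b, 72ab38b, b2687db, b2cc067, ba96eff, e823a8b, fa1d9b8, fce4ecc}.
Only in 33807ee's history (ahead): {1e5b18d, 33807ee, ade081f} — 3.
Only in 72ab38b's history (behind): {1ce405c, 50b2b4a, 6666c8b, 72ab38b, b2687db, b2cc067, ba96eff, e823a8b, fce4ecc} — 9.

3 ahead, 9 behind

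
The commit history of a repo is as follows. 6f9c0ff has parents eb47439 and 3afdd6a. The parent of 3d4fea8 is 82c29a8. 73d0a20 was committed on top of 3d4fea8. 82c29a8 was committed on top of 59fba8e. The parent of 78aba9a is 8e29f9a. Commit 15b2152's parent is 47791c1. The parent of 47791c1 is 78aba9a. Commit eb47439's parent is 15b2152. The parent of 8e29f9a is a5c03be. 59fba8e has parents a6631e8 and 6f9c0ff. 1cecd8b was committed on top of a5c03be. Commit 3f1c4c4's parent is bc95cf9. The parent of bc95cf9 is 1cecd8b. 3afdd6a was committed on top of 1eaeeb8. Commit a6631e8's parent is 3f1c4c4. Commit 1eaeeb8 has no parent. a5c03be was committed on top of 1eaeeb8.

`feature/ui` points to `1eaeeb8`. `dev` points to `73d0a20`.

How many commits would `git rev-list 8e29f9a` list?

Walking parent pointers from 8e29f9a: reachable set = {1eaeeb8, 8e29f9a, a5c03be}.
That is 3 commits.

3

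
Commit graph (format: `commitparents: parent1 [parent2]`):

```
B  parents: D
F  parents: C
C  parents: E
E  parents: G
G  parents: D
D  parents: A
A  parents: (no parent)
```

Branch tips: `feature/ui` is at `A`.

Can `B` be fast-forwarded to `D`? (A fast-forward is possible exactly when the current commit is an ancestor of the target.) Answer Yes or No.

No

A fast-forward from B to D is possible iff B is an ancestor of D.
Ancestors of D: {A, D}.
B is not among them, so fast-forward is not possible.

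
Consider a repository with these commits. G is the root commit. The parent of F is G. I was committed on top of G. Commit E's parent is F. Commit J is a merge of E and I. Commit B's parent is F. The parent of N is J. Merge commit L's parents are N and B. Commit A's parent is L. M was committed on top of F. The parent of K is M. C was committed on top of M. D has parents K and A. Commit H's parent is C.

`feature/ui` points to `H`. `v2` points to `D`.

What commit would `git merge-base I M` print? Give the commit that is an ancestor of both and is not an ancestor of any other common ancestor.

G

Ancestors of I: {G, I}.
Ancestors of M: {F, G, M}.
Common ancestors: {G}.
The only common ancestor is G, so it is the merge base.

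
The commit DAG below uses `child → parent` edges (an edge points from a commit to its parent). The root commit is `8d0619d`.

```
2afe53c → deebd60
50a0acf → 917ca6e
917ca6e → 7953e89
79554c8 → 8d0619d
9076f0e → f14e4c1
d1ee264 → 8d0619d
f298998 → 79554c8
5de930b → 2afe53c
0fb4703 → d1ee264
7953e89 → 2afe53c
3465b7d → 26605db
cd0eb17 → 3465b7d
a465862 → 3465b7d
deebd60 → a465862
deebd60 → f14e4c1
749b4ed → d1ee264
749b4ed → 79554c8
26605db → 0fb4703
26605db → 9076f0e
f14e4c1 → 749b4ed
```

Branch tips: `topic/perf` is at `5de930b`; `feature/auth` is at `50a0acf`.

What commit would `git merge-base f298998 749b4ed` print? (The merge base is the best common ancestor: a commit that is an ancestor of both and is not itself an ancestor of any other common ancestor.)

79554c8

Ancestors of f298998: {79554c8, 8d0619d, f298998}.
Ancestors of 749b4ed: {749b4ed, 79554c8, 8d0619d, d1ee264}.
Common ancestors: {79554c8, 8d0619d}.
Among these, 79554c8 is not an ancestor of any other common ancestor — it is the merge base.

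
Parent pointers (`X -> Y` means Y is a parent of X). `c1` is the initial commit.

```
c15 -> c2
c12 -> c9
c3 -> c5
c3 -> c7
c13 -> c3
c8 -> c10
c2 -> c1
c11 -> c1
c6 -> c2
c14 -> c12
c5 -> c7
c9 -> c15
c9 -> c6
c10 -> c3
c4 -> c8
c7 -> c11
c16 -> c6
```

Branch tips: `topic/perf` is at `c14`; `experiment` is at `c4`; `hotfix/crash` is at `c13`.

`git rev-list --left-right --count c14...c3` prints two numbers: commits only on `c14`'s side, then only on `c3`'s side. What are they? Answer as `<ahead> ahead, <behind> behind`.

Reachable from c14: {c1, c12, c14, c15, c2, c6, c9}.
Reachable from c3: {c1, c11, c3, c5, c7}.
Only in c14's history (ahead): {c12, c14, c15, c2, c6, c9} — 6.
Only in c3's history (behind): {c11, c3, c5, c7} — 4.

6 ahead, 4 behind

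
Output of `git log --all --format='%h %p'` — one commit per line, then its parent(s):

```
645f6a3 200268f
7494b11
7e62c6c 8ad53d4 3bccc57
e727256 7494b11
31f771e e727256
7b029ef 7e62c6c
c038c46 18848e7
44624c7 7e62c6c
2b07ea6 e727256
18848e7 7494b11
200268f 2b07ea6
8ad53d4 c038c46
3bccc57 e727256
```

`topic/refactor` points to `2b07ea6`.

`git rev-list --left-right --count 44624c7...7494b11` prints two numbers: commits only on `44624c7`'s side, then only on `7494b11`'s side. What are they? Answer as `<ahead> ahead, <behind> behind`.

Reachable from 44624c7: {18848e7, 3bccc57, 44624c7, 7494b11, 7e62c6c, 8ad53d4, c038c46, e727256}.
Reachable from 7494b11: {7494b11}.
Only in 44624c7's history (ahead): {18848e7, 3bccc57, 44624c7, 7e62c6c, 8ad53d4, c038c46, e727256} — 7.
Only in 7494b11's history (behind): {} — 0.

7 ahead, 0 behind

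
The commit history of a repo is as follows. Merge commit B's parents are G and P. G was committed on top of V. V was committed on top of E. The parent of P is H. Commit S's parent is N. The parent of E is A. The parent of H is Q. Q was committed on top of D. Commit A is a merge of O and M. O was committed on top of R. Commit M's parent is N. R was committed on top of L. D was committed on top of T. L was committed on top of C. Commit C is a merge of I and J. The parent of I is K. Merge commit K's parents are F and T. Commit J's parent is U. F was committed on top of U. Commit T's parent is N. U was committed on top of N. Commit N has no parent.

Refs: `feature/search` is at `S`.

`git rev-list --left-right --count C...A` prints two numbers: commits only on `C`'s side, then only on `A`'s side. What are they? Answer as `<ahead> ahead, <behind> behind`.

0 ahead, 5 behind

Reachable from C: {C, F, I, J, K, N, T, U}.
Reachable from A: {A, C, F, I, J, K, L, M, N, O, R, T, U}.
Only in C's history (ahead): {} — 0.
Only in A's history (behind): {A, L, M, O, R} — 5.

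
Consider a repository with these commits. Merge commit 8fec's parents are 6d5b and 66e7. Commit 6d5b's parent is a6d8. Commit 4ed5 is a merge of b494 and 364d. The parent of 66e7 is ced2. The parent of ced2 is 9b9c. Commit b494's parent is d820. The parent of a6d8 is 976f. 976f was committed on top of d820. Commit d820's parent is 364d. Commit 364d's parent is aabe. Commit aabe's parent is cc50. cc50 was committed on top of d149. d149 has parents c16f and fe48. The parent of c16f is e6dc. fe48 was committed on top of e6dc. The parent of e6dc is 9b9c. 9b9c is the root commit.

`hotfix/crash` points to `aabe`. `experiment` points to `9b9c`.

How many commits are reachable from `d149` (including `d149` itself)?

Walking parent pointers from d149: reachable set = {9b9c, c16f, d149, e6dc, fe48}.
That is 5 commits.

5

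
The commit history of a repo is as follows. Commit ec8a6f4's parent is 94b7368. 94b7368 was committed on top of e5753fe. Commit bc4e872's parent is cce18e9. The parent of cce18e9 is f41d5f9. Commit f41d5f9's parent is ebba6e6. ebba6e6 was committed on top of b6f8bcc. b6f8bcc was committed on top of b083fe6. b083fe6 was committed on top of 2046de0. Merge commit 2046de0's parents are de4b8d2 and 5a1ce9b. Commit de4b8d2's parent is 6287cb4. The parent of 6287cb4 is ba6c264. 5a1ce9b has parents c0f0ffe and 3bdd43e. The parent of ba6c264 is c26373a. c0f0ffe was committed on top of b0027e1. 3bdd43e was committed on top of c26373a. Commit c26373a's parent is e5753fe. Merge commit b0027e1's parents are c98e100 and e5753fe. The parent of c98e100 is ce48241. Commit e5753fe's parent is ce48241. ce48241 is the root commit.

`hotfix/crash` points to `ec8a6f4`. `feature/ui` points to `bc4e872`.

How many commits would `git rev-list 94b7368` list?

Walking parent pointers from 94b7368: reachable set = {94b7368, ce48241, e5753fe}.
That is 3 commits.

3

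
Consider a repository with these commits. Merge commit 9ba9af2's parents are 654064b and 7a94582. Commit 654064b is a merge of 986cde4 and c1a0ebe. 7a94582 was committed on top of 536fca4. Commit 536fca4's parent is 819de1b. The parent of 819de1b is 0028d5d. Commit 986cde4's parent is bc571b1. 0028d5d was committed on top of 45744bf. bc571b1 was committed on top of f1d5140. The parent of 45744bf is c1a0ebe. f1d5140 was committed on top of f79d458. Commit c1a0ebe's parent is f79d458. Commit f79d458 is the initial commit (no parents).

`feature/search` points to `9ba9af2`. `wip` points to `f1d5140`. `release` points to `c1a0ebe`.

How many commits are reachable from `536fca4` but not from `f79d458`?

Reachable from 536fca4: {0028d5d, 45744bf, 536fca4, 819de1b, c1a0ebe, f79d458}.
Reachable from f79d458: {f79d458}.
In 536fca4's history but not f79d458's: {0028d5d, 45744bf, 536fca4, 819de1b, c1a0ebe} — 5 commits.

5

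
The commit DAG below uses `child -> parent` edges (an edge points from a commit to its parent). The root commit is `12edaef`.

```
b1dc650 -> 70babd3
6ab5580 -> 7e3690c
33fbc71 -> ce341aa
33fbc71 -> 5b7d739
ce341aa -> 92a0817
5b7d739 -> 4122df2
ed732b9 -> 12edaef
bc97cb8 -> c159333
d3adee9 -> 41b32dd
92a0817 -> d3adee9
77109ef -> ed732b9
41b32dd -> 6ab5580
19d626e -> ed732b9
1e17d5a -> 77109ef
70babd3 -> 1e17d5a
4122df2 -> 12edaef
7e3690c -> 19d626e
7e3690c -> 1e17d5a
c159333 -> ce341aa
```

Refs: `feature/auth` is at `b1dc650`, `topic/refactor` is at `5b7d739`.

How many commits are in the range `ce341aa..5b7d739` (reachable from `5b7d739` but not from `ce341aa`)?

Reachable from 5b7d739: {12edaef, 4122df2, 5b7d739}.
Reachable from ce341aa: {12edaef, 19d626e, 1e17d5a, 41b32dd, 6ab5580, 77109ef, 7e3690c, 92a0817, ce341aa, d3adee9, ed732b9}.
In 5b7d739's history but not ce341aa's: {4122df2, 5b7d739} — 2 commits.

2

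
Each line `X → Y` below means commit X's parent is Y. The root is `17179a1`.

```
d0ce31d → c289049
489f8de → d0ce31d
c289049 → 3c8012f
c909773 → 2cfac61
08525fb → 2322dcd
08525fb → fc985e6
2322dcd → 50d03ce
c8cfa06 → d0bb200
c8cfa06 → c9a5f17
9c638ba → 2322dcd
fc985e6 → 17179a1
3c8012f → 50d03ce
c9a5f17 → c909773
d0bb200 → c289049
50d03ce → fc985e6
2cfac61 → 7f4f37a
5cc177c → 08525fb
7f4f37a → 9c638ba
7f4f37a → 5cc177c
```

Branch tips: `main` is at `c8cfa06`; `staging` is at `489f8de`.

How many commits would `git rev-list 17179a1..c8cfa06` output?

14

Reachable from c8cfa06: {08525fb, 17179a1, 2322dcd, 2cfac61, 3c8012f, 50d03ce, 5cc177c, 7f4f37a, 9c638ba, c289049, c8cfa06, c909773, c9a5f17, d0bb200, fc985e6}.
Reachable from 17179a1: {17179a1}.
In c8cfa06's history but not 17179a1's: {08525fb, 2322dcd, 2cfac61, 3c8012f, 50d03ce, 5cc177c, 7f4f37a, 9c638ba, c289049, c8cfa06, c909773, c9a5f17, d0bb200, fc985e6} — 14 commits.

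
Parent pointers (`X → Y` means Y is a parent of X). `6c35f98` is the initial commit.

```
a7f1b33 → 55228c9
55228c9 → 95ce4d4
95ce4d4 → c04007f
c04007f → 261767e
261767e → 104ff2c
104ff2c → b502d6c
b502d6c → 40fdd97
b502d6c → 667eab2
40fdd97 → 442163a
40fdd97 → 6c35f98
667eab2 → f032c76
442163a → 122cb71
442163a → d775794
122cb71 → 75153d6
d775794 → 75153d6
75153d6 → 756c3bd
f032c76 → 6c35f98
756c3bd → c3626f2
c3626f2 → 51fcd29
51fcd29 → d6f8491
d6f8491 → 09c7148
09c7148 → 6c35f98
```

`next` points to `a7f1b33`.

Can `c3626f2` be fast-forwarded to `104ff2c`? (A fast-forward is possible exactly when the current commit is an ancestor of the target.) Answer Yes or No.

Yes

A fast-forward from c3626f2 to 104ff2c is possible iff c3626f2 is an ancestor of 104ff2c.
Ancestors of 104ff2c: {09c7148, 104ff2c, 122cb71, 40fdd97, 442163a, 51fcd29, 667eab2, 6c35f98, 75153d6, 756c3bd, b502d6c, c3626f2, d6f8491, d775794, f032c76}.
c3626f2 is among them, so fast-forward is possible.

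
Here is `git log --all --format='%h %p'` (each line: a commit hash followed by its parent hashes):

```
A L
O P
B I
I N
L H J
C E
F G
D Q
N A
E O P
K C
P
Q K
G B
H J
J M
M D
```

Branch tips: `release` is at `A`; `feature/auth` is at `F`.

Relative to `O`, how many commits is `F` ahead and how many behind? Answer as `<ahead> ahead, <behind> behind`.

Reachable from F: {A, B, C, D, E, F, G, H, I, J, K, L, M, N, O, P, Q}.
Reachable from O: {O, P}.
Only in F's history (ahead): {A, B, C, D, E, F, G, H, I, J, K, L, M, N, Q} — 15.
Only in O's history (behind): {} — 0.

15 ahead, 0 behind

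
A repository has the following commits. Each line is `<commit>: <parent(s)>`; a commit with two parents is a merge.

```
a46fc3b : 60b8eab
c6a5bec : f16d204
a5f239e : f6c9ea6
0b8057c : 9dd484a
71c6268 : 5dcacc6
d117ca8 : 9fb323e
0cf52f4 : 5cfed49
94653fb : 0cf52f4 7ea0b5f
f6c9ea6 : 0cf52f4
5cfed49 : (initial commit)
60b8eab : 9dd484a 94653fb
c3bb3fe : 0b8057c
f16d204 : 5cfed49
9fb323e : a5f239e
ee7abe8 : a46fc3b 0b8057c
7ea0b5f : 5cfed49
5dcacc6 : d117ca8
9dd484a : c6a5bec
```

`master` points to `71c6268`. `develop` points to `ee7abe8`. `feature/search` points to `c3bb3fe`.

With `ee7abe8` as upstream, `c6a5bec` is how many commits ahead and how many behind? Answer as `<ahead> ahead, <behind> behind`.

0 ahead, 8 behind

Reachable from c6a5bec: {5cfed49, c6a5bec, f16d204}.
Reachable from ee7abe8: {0b8057c, 0cf52f4, 5cfed49, 60b8eab, 7ea0b5f, 94653fb, 9dd484a, a46fc3b, c6a5bec, ee7abe8, f16d204}.
Only in c6a5bec's history (ahead): {} — 0.
Only in ee7abe8's history (behind): {0b8057c, 0cf52f4, 60b8eab, 7ea0b5f, 94653fb, 9dd484a, a46fc3b, ee7abe8} — 8.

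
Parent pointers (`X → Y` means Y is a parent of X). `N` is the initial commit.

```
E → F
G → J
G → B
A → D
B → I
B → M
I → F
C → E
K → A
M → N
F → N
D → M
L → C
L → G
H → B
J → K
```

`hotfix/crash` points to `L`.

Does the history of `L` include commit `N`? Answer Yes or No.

Yes

Ancestors of L (commits reachable by following parents): {A, B, C, D, E, F, G, I, J, K, L, M, N}.
N is in that set, so it is an ancestor of L.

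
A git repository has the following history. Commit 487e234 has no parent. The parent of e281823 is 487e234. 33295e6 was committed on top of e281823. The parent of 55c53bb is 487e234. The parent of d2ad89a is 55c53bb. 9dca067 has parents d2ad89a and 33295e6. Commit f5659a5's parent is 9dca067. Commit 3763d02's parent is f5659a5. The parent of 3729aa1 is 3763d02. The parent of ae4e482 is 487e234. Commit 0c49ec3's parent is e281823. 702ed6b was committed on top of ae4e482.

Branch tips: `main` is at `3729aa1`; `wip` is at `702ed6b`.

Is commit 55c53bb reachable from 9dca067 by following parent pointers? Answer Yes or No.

Yes

Ancestors of 9dca067 (commits reachable by following parents): {33295e6, 487e234, 55c53bb, 9dca067, d2ad89a, e281823}.
55c53bb is in that set, so it is an ancestor of 9dca067.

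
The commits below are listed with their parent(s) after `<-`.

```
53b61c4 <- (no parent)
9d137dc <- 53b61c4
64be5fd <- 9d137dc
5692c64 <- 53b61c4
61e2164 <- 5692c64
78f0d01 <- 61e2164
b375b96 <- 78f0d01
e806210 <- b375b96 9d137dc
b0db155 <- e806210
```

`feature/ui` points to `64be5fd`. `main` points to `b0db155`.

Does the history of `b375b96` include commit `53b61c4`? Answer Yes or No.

Yes

Ancestors of b375b96 (commits reachable by following parents): {53b61c4, 5692c64, 61e2164, 78f0d01, b375b96}.
53b61c4 is in that set, so it is an ancestor of b375b96.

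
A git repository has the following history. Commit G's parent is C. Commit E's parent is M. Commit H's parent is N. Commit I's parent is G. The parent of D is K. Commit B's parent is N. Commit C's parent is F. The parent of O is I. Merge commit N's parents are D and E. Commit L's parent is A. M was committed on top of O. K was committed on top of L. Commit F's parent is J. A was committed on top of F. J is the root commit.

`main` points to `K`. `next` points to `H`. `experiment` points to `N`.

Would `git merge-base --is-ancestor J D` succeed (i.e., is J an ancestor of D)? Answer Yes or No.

Yes

Ancestors of D (commits reachable by following parents): {A, D, F, J, K, L}.
J is in that set, so it is an ancestor of D.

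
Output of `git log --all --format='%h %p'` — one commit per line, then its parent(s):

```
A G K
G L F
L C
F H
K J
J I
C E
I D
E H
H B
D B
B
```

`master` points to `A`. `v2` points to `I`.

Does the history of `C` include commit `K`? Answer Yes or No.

No

Ancestors of C: {B, C, E, H}.
K is not in that set, so it is not an ancestor of C.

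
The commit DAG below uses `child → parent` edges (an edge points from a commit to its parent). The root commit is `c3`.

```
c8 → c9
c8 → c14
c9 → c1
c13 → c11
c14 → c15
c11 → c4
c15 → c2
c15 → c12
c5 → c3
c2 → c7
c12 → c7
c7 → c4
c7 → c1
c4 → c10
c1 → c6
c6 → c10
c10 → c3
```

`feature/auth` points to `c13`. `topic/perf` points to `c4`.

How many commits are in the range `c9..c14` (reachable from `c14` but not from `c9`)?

Reachable from c14: {c1, c10, c12, c14, c15, c2, c3, c4, c6, c7}.
Reachable from c9: {c1, c10, c3, c6, c9}.
In c14's history but not c9's: {c12, c14, c15, c2, c4, c7} — 6 commits.

6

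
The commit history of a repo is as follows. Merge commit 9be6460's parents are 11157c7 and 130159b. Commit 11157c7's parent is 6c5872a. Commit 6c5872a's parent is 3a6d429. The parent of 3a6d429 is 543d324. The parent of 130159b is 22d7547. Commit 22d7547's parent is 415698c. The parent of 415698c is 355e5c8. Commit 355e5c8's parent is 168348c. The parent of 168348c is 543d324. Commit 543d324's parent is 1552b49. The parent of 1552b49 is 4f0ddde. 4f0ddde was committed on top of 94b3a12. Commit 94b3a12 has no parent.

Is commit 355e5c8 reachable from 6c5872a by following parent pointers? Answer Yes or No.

Ancestors of 6c5872a: {1552b49, 3a6d429, 4f0ddde, 543d324, 6c5872a, 94b3a12}.
355e5c8 is not in that set, so it is not an ancestor of 6c5872a.

No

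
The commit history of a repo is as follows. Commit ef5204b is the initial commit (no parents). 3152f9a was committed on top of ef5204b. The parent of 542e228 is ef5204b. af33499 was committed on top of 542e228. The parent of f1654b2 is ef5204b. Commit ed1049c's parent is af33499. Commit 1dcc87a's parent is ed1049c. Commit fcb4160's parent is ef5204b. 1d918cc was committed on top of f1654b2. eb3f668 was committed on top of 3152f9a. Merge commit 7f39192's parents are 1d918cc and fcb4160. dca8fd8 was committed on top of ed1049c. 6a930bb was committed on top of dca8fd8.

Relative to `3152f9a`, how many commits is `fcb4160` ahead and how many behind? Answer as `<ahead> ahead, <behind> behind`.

Reachable from fcb4160: {ef5204b, fcb4160}.
Reachable from 3152f9a: {3152f9a, ef5204b}.
Only in fcb4160's history (ahead): {fcb4160} — 1.
Only in 3152f9a's history (behind): {3152f9a} — 1.

1 ahead, 1 behind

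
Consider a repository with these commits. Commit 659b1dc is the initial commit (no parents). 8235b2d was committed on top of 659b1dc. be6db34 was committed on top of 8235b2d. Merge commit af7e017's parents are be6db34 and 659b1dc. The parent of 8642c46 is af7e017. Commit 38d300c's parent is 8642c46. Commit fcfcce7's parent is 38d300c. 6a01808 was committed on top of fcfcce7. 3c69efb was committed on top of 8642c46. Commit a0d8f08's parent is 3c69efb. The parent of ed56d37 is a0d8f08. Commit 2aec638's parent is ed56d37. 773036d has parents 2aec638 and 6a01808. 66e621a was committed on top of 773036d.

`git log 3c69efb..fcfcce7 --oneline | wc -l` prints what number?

2

Reachable from fcfcce7: {38d300c, 659b1dc, 8235b2d, 8642c46, af7e017, be6db34, fcfcce7}.
Reachable from 3c69efb: {3c69efb, 659b1dc, 8235b2d, 8642c46, af7e017, be6db34}.
In fcfcce7's history but not 3c69efb's: {38d300c, fcfcce7} — 2 commits.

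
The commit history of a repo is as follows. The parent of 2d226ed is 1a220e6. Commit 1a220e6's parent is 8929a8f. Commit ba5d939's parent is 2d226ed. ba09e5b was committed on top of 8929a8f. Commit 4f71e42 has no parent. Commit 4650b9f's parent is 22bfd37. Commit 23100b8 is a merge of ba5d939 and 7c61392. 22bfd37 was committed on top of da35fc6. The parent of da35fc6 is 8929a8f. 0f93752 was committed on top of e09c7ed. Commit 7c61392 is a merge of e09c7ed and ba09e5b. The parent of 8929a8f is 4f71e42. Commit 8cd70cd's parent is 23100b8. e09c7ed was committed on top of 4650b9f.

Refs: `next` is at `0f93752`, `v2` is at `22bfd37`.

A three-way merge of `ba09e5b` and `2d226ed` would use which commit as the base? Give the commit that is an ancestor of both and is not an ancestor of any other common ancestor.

8929a8f

Ancestors of ba09e5b: {4f71e42, 8929a8f, ba09e5b}.
Ancestors of 2d226ed: {1a220e6, 2d226ed, 4f71e42, 8929a8f}.
Common ancestors: {4f71e42, 8929a8f}.
Among these, 8929a8f is not an ancestor of any other common ancestor — it is the merge base.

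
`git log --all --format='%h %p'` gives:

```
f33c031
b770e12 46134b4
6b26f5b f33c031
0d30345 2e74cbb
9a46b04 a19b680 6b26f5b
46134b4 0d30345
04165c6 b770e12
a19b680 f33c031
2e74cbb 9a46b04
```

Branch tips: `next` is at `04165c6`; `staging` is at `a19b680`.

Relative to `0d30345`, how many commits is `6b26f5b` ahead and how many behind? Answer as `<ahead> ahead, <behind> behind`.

0 ahead, 4 behind

Reachable from 6b26f5b: {6b26f5b, f33c031}.
Reachable from 0d30345: {0d30345, 2e74cbb, 6b26f5b, 9a46b04, a19b680, f33c031}.
Only in 6b26f5b's history (ahead): {} — 0.
Only in 0d30345's history (behind): {0d30345, 2e74cbb, 9a46b04, a19b680} — 4.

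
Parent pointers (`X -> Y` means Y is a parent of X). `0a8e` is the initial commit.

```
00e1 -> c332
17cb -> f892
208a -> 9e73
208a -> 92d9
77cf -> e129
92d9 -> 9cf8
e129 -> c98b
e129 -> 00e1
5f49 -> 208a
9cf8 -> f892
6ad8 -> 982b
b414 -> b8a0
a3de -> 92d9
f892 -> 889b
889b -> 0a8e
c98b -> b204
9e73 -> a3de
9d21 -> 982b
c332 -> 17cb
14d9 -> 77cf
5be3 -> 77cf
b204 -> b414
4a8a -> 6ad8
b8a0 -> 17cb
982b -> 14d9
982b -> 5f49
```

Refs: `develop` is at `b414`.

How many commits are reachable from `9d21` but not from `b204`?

Reachable from 9d21: {00e1, 0a8e, 14d9, 17cb, 208a, 5f49, 77cf, 889b, 92d9, 982b, 9cf8, 9d21, 9e73, a3de, b204, b414, b8a0, c332, c98b, e129, f892}.
Reachable from b204: {0a8e, 17cb, 889b, b204, b414, b8a0, f892}.
In 9d21's history but not b204's: {00e1, 14d9, 208a, 5f49, 77cf, 92d9, 982b, 9cf8, 9d21, 9e73, a3de, c332, c98b, e129} — 14 commits.

14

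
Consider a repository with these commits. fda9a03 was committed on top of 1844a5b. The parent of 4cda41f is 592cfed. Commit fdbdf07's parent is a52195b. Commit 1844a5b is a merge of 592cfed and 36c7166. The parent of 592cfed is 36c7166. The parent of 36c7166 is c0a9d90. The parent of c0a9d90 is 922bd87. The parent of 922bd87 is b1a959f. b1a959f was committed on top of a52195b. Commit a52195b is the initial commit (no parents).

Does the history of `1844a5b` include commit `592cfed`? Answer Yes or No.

Ancestors of 1844a5b (commits reachable by following parents): {1844a5b, 36c7166, 592cfed, 922bd87, a52195b, b1a959f, c0a9d90}.
592cfed is in that set, so it is an ancestor of 1844a5b.

Yes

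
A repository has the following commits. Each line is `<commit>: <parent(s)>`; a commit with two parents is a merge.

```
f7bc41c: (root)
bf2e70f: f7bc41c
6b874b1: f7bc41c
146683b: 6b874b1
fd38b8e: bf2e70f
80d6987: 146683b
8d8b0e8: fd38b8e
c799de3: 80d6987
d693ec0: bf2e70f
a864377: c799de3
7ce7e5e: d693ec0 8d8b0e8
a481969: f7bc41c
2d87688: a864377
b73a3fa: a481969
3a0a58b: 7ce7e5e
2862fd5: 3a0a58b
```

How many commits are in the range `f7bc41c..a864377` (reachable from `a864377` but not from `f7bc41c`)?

5

Reachable from a864377: {146683b, 6b874b1, 80d6987, a864377, c799de3, f7bc41c}.
Reachable from f7bc41c: {f7bc41c}.
In a864377's history but not f7bc41c's: {146683b, 6b874b1, 80d6987, a864377, c799de3} — 5 commits.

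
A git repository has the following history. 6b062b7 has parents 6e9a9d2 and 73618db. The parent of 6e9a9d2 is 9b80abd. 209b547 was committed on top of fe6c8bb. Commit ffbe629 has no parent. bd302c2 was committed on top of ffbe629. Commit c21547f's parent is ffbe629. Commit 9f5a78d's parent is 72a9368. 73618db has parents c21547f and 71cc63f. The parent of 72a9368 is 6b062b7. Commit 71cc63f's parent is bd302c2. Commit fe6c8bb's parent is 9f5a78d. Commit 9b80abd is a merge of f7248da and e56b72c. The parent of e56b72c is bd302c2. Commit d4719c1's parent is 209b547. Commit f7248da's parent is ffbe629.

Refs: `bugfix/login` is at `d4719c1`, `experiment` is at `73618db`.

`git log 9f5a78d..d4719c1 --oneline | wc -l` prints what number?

Reachable from d4719c1: {209b547, 6b062b7, 6e9a9d2, 71cc63f, 72a9368, 73618db, 9b80abd, 9f5a78d, bd302c2, c21547f, d4719c1, e56b72c, f7248da, fe6c8bb, ffbe629}.
Reachable from 9f5a78d: {6b062b7, 6e9a9d2, 71cc63f, 72a9368, 73618db, 9b80abd, 9f5a78d, bd302c2, c21547f, e56b72c, f7248da, ffbe629}.
In d4719c1's history but not 9f5a78d's: {209b547, d4719c1, fe6c8bb} — 3 commits.

3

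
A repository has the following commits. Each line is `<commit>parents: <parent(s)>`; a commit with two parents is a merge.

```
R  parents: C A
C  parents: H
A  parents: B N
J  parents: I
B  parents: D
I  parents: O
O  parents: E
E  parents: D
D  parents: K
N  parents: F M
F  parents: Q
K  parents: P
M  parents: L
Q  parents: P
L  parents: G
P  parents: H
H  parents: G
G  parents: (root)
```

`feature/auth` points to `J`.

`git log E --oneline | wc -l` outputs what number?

6

Walking parent pointers from E: reachable set = {D, E, G, H, K, P}.
That is 6 commits.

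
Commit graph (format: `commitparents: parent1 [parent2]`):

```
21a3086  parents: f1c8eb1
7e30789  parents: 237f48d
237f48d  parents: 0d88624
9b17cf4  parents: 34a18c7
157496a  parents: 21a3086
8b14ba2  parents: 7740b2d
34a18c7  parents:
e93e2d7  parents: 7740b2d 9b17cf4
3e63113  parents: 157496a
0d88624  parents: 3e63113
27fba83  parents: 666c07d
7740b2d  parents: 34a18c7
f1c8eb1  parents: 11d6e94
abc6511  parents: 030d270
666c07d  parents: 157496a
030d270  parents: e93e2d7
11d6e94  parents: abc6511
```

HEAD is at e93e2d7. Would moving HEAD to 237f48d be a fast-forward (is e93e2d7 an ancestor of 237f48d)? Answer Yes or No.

Yes

A fast-forward from e93e2d7 to 237f48d is possible iff e93e2d7 is an ancestor of 237f48d.
Ancestors of 237f48d: {030d270, 0d88624, 11d6e94, 157496a, 21a3086, 237f48d, 34a18c7, 3e63113, 7740b2d, 9b17cf4, abc6511, e93e2d7, f1c8eb1}.
e93e2d7 is among them, so fast-forward is possible.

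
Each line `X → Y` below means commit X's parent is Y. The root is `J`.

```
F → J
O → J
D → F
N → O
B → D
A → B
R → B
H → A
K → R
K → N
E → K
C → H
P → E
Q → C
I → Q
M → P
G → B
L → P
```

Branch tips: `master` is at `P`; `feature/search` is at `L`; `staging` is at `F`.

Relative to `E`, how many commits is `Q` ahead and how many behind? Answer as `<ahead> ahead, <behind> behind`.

Reachable from Q: {A, B, C, D, F, H, J, Q}.
Reachable from E: {B, D, E, F, J, K, N, O, R}.
Only in Q's history (ahead): {A, C, H, Q} — 4.
Only in E's history (behind): {E, K, N, O, R} — 5.

4 ahead, 5 behind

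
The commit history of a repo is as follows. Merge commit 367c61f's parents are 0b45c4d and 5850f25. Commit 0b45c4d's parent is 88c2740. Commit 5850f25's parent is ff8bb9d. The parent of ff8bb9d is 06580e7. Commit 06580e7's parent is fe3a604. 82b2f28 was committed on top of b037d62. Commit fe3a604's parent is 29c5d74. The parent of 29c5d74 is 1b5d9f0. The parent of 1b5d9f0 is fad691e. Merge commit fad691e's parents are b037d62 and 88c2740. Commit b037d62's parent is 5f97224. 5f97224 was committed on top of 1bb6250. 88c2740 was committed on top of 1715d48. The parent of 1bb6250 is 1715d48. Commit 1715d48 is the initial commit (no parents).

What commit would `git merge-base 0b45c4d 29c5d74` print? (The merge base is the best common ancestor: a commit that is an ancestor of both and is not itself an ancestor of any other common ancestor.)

Ancestors of 0b45c4d: {0b45c4d, 1715d48, 88c2740}.
Ancestors of 29c5d74: {1715d48, 1b5d9f0, 1bb6250, 29c5d74, 5f97224, 88c2740, b037d62, fad691e}.
Common ancestors: {1715d48, 88c2740}.
Among these, 88c2740 is not an ancestor of any other common ancestor — it is the merge base.

88c2740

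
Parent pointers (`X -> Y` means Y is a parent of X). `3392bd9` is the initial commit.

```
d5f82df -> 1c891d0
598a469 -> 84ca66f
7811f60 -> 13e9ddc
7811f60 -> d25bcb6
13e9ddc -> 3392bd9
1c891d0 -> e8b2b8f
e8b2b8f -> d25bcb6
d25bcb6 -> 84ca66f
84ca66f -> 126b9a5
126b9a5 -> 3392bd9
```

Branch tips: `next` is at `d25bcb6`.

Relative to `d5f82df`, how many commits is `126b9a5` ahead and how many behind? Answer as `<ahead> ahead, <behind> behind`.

0 ahead, 5 behind

Reachable from 126b9a5: {126b9a5, 3392bd9}.
Reachable from d5f82df: {126b9a5, 1c891d0, 3392bd9, 84ca66f, d25bcb6, d5f82df, e8b2b8f}.
Only in 126b9a5's history (ahead): {} — 0.
Only in d5f82df's history (behind): {1c891d0, 84ca66f, d25bcb6, d5f82df, e8b2b8f} — 5.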